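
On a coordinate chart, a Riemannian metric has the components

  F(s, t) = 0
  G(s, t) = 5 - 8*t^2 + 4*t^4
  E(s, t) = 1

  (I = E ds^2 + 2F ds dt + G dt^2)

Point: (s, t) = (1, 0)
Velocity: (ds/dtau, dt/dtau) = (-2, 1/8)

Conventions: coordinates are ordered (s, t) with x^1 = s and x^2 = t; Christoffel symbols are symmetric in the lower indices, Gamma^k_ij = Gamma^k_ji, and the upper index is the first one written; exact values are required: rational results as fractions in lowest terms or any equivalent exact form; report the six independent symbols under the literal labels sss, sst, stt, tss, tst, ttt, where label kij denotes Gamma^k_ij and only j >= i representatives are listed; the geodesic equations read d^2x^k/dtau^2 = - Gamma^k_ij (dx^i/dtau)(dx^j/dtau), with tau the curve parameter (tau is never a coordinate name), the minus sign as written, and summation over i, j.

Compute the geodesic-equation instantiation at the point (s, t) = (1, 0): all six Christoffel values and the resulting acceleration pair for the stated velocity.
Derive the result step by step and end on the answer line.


E = 1, F = 0, G = 5 at the point
E_s = 0, E_t = 0, F_s = 0, F_t = 0, G_s = 0, G_t = 0
EG - F^2 = 5;  g^inv = (1/5) * [[5, 0], [0, 1]]
first-kind symbols [ij,l] = (1/2)(d_i g_jl + d_j g_il - d_l g_ij): [ss,s] = E_s/2 = 0, [ss,t] = F_s - E_t/2 = 0, [st,s] = E_t/2 = 0, [st,t] = G_s/2 = 0, [tt,s] = F_t - G_s/2 = 0, [tt,t] = G_t/2 = 0
Gamma^s_ij = (G*[ij,s] - F*[ij,t])/(EG - F^2), Gamma^t_ij = (E*[ij,t] - F*[ij,s])/(EG - F^2)
Gamma_sss = 0, Gamma_sst = 0, Gamma_stt = 0, Gamma_tss = 0, Gamma_tst = 0, Gamma_ttt = 0
d^2s/dtau^2 = -(Gamma_sss*(-2)^2 + 2*Gamma_sst*(-2)*(1/8) + Gamma_stt*(1/8)^2) = 0
d^2t/dtau^2 = -(Gamma_tss*(-2)^2 + 2*Gamma_tst*(-2)*(1/8) + Gamma_ttt*(1/8)^2) = 0

Answer: Gamma_sss = 0, Gamma_sst = 0, Gamma_stt = 0, Gamma_tss = 0, Gamma_tst = 0, Gamma_ttt = 0; accelerations (d^2s/dtau^2, d^2t/dtau^2) = (0, 0)


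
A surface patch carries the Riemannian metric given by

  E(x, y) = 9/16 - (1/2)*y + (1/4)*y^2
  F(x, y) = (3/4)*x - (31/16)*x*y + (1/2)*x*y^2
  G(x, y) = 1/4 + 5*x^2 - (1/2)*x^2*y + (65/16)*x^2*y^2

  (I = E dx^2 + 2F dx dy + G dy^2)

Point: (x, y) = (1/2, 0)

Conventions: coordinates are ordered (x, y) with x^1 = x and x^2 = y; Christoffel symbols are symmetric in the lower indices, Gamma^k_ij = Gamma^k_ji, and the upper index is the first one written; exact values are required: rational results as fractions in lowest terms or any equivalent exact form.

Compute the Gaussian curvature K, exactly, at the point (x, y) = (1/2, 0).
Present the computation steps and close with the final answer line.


E = 9/16, F = 3/8, G = 3/2, EG - F^2 = 45/64 at the point
E_x = 0, E_y = -1/2, F_x = 3/4, F_y = -31/32, G_x = 5, G_y = -1/8
E_yy = 1/2, F_xy = -31/16, G_xx = 10
The intrinsic route: Brioschi's K = (det M1 - det M2)/(EG - F^2)^2.
M1 = [[-E_yy/2 + F_xy - G_xx/2, E_x/2, F_x - E_y/2], [F_y - G_x/2, E, F], [G_y/2, F, G]] = [[-115/16, 0, 1], [-111/32, 9/16, 3/8], [-1/16, 3/8, 3/2]]; det M1 = -6471/1024
M2 = [[0, E_y/2, G_x/2], [E_y/2, E, F], [G_x/2, F, G]] = [[0, -1/4, 5/2], [-1/4, 9/16, 3/8], [5/2, 3/8, 3/2]]; det M2 = -261/64
det M1 - det M2 = -2295/1024; K = -2295/1024 / (45/64)^2 = -68/15

Answer: K = -68/15


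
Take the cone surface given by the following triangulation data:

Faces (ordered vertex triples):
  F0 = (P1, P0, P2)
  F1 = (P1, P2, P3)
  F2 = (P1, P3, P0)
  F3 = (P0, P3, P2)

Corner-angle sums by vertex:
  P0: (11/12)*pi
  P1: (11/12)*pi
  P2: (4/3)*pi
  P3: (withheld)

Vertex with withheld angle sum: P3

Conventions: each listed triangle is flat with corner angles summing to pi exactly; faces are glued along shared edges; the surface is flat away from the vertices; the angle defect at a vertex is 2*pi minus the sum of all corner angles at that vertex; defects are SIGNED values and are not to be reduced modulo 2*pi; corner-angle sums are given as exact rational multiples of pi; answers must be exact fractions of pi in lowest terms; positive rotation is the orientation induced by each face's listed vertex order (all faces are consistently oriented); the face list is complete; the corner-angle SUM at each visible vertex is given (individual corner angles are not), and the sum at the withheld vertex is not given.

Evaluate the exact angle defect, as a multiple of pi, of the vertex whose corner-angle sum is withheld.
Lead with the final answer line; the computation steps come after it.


Answer: defect(P3) = (7/6)*pi

V = 4, E = 6, F = 4; chi = V - E + F = 2
Gauss-Bonnet: total defect = 2*pi*chi = 4*pi; visible defects sum to (17/6)*pi


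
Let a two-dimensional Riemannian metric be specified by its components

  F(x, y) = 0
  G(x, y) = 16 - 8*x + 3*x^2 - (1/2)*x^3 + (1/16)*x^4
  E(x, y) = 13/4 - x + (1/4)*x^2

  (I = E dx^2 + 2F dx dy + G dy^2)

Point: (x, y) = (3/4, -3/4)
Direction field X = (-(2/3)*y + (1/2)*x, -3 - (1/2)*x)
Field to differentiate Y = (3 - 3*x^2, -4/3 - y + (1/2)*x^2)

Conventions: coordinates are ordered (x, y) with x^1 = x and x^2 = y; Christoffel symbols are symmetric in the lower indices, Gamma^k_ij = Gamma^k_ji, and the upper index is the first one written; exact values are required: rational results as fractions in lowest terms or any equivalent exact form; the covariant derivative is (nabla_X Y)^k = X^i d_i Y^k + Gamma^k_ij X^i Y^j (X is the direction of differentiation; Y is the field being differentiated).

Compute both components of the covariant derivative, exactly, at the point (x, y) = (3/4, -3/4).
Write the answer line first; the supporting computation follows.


Answer: (nabla_X Y)^x = -86667/26624, (nabla_X Y)^y = 3643/744

E = 169/64, F = 0, G = 47089/4096 at the point
E_x = -5/8, E_y = 0, F_x = 0, F_y = 0, G_x = -1085/256, G_y = 0
EG - F^2 = 7958041/262144;  g^inv = (262144/7958041) * [[47089/4096, 0], [0, 169/64]]
first-kind symbols [ij,l] = (1/2)(d_i g_jl + d_j g_il - d_l g_ij): [xx,x] = E_x/2 = -5/16, [xx,y] = F_x - E_y/2 = 0, [xy,x] = E_y/2 = 0, [xy,y] = G_x/2 = -1085/512, [yy,x] = F_y - G_x/2 = 1085/512, [yy,y] = G_y/2 = 0
Gamma^x_ij = (G*[ij,x] - F*[ij,y])/(EG - F^2), Gamma^y_ij = (E*[ij,y] - F*[ij,x])/(EG - F^2)
Gamma_xxx = -20/169, Gamma_xxy = 0, Gamma_xyy = 1085/1352, Gamma_yxx = 0, Gamma_yxy = -40/217, Gamma_yyy = 0
X = (7/8, -27/8), Y = (21/16, -29/96) at the point


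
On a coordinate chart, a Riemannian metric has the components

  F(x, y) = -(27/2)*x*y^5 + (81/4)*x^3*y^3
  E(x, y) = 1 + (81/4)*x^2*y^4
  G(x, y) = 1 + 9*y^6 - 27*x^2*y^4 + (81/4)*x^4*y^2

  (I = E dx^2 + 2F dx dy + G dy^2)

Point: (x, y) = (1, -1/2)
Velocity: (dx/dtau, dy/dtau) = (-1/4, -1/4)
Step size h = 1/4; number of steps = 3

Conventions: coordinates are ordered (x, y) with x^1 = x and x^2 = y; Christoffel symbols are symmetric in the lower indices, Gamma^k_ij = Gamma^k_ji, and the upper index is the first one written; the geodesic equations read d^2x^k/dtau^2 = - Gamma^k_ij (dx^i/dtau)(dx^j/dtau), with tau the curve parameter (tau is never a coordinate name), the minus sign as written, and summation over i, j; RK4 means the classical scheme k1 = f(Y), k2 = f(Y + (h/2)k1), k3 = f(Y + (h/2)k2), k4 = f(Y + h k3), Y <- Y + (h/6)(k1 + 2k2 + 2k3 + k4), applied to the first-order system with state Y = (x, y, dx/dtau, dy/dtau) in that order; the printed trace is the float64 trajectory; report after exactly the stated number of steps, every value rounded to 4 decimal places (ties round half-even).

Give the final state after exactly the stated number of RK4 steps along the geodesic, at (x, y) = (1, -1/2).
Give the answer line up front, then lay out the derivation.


Answer: x = 0.8437, y = -0.7245, dx/dtau = -0.1472, dy/dtau = -0.3517

f(Y) = (dx/dtau, dy/dtau, -Gamma^x_ij Y'^i Y'^j, -Gamma^y_ij Y'^i Y'^j) with the Gammas evaluated at the stage position; h = 0.250000; intermediate values shown to 6 dp
step 0: x = 1.0000, y = -0.5000, dx/dtau = -0.2500, dy/dtau = -0.2500
step 1:
  k1: at (x, y) = (1.000000, -0.500000), (dx/dtau, dy/dtau) = (-0.250000, -0.250000); Gamma_xxx = 0.218919, Gamma_xxy = -0.875676, Gamma_xyy = 0.437838, Gamma_yxx = -0.364865, Gamma_yxy = 1.459459, Gamma_yyy = -0.729730; k1 = (-0.250000, -0.250000, 0.068412, -0.114020)
  k2: at (x, y) = (0.968750, -0.531250), (dx/dtau, dy/dtau) = (-0.241448, -0.264253); Gamma_xxx = 0.272636, Gamma_xxy = -0.994321, Gamma_xyy = 0.361314, Gamma_yxx = -0.397487, Gamma_yxy = 1.449658, Gamma_yyy = -0.526773; k2 = (-0.241448, -0.264253, 0.085758, -0.125029)
  k3: at (x, y) = (0.969819, -0.533032), (dx/dtau, dy/dtau) = (-0.239280, -0.265629); Gamma_xxx = 0.274111, Gamma_xxy = -0.997457, Gamma_xyy = 0.359185, Gamma_yxx = -0.398291, Gamma_yxy = 1.449332, Gamma_yyy = -0.521905; k3 = (-0.239280, -0.265629, 0.085758, -0.124609)
  k4: at (x, y) = (0.940180, -0.566407), (dx/dtau, dy/dtau) = (-0.228560, -0.281152); Gamma_xxx = 0.340247, Gamma_xxy = -1.129552, Gamma_xyy = 0.256979, Gamma_yxx = -0.428123, Gamma_yxy = 1.421282, Gamma_yyy = -0.323349; k4 = (-0.228560, -0.281152, 0.107083, -0.134739)
  Y <- Y + (h/6)(k1 + 2k2 + 2k3 + k4): x = 0.9400, y = -0.5663, dx/dtau = -0.2284, dy/dtau = -0.2812
step 2:
  k1: at (x, y) = (0.939999, -0.566288), (dx/dtau, dy/dtau) = (-0.228395, -0.281168); Gamma_xxx = 0.340230, Gamma_xxy = -1.129515, Gamma_xyy = 0.257000, Gamma_yxx = -0.428114, Gamma_yxy = 1.421278, Gamma_yyy = -0.323385; k1 = (-0.228395, -0.281168, 0.107004, -0.134644)
  k2: at (x, y) = (0.911450, -0.601434), (dx/dtau, dy/dtau) = (-0.215019, -0.297999); Gamma_xxx = 0.420184, Gamma_xxy = -1.273545, Gamma_xyy = 0.124636, Gamma_yxx = -0.451929, Gamma_yxy = 1.369762, Gamma_yyy = -0.134052; k2 = (-0.215019, -0.297999, 0.132711, -0.142738)
  k3: at (x, y) = (0.913122, -0.603538), (dx/dtau, dy/dtau) = (-0.211806, -0.299010); Gamma_xxx = 0.421823, Gamma_xxy = -1.276392, Gamma_xyy = 0.121912, Gamma_yxx = -0.452324, Gamma_yxy = 1.368686, Gamma_yyy = -0.130728; k3 = (-0.211806, -0.299010, 0.131850, -0.141384)
  k4: at (x, y) = (0.887048, -0.641041), (dx/dtau, dy/dtau) = (-0.195432, -0.316514); Gamma_xxx = 0.515889, Gamma_xxy = -1.427735, Gamma_xyy = -0.043955, Gamma_yxx = -0.465323, Gamma_yxy = 1.287794, Gamma_yyy = 0.039647; k4 = (-0.195432, -0.316514, 0.161331, -0.145518)
  Y <- Y + (h/6)(k1 + 2k2 + 2k3 + k4): x = 0.8868, y = -0.6409, dx/dtau = -0.1952, dy/dtau = -0.3165
step 3:
  k1: at (x, y) = (0.886771, -0.640942), (dx/dtau, dy/dtau) = (-0.195167, -0.316518); Gamma_xxx = 0.516067, Gamma_xxy = -1.428002, Gamma_xyy = -0.044284, Gamma_yxx = -0.465331, Gamma_yxy = 1.287612, Gamma_yyy = 0.039930; k1 = (-0.195167, -0.316518, 0.161206, -0.145358)
  k2: at (x, y) = (0.862375, -0.680507), (dx/dtau, dy/dtau) = (-0.175017, -0.334688); Gamma_xxx = 0.623774, Gamma_xxy = -1.580961, Gamma_xyy = -0.245810, Gamma_yxx = -0.462330, Gamma_yxy = 1.171779, Gamma_yyy = 0.182190; k2 = (-0.175017, -0.334688, 0.193640, -0.143523)
  k3: at (x, y) = (0.864894, -0.682778), (dx/dtau, dy/dtau) = (-0.170962, -0.334459); Gamma_xxx = 0.624302, Gamma_xxy = -1.581640, Gamma_xyy = -0.246850, Gamma_yxx = -0.462256, Gamma_yxy = 1.171105, Gamma_yyy = 0.182777; k3 = (-0.170962, -0.334459, 0.190242, -0.140862)
  k4: at (x, y) = (0.844030, -0.724557), (dx/dtau, dy/dtau) = (-0.147607, -0.351734); Gamma_xxx = 0.739255, Gamma_xxy = -1.722303, Gamma_xyy = -0.475361, Gamma_yxx = -0.438077, Gamma_yxy = 1.020624, Gamma_yyy = 0.281695; k4 = (-0.147607, -0.351734, 0.221542, -0.131284)
  Y <- Y + (h/6)(k1 + 2k2 + 2k3 + k4): x = 0.8437, y = -0.7245, dx/dtau = -0.1472, dy/dtau = -0.3517


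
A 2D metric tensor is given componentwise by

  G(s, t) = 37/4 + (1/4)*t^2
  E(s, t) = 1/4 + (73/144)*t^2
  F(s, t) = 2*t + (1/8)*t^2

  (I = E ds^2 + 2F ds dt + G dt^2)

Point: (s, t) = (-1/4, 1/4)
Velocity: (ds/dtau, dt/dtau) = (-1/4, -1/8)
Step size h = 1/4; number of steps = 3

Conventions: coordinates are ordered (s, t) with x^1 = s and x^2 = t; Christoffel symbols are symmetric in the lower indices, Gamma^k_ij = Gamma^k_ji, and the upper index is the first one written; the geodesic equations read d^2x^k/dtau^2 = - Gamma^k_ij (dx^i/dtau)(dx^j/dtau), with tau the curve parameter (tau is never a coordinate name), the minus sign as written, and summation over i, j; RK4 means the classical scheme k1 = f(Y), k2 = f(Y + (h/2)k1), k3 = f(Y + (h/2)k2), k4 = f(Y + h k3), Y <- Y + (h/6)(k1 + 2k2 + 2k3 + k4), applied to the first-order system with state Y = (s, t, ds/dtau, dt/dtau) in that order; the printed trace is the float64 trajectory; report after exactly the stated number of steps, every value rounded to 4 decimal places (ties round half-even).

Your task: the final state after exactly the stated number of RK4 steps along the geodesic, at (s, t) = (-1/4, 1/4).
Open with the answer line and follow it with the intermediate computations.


Answer: s = -0.4811, t = 0.1586, ds/dtau = -0.3643, dt/dtau = -0.1192

f(Y) = (ds/dtau, dt/dtau, -Gamma^s_ij Y'^i Y'^j, -Gamma^t_ij Y'^i Y'^j) with the Gammas evaluated at the stage position; h = 0.250000; intermediate values shown to 6 dp
step 0: s = -0.2500, t = 0.2500, ds/dtau = -0.2500, dt/dtau = -0.1250
step 1:
  k1: at (s, t) = (-0.250000, 0.250000), (ds/dtau, dt/dtau) = (-0.250000, -0.125000); Gamma_sss = 0.027362, Gamma_sst = 0.499250, Gamma_stt = 8.111293, Gamma_tss = -0.015178, Gamma_tst = -0.027362, Gamma_ttt = -0.437803; k1 = (-0.250000, -0.125000, -0.159652, 0.009499)
  k2: at (s, t) = (-0.281250, 0.234375), (ds/dtau, dt/dtau) = (-0.269957, -0.123813); Gamma_sss = 0.024071, Gamma_sst = 0.468831, Gamma_stt = 8.111113, Gamma_tss = -0.014062, Gamma_tst = -0.024071, Gamma_ttt = -0.410114; k2 = (-0.269957, -0.123813, -0.157434, 0.008921)
  k3: at (s, t) = (-0.283745, 0.234523), (ds/dtau, dt/dtau) = (-0.269679, -0.123885); Gamma_sss = 0.024101, Gamma_sst = 0.469121, Gamma_stt = 8.111118, Gamma_tss = -0.014072, Gamma_tst = -0.024101, Gamma_ttt = -0.410377; k3 = (-0.269679, -0.123885, -0.157584, 0.008932)
  k4: at (s, t) = (-0.317420, 0.219029), (ds/dtau, dt/dtau) = (-0.289396, -0.122767); Gamma_sss = 0.021039, Gamma_sst = 0.438823, Gamma_stt = 8.110221, Gamma_tss = -0.012997, Gamma_tst = -0.021039, Gamma_ttt = -0.382922; k4 = (-0.289396, -0.122767, -0.155178, 0.008355)
  Y <- Y + (h/6)(k1 + 2k2 + 2k3 + k4): s = -0.3174, t = 0.2190, ds/dtau = -0.2894, dt/dtau = -0.1228
step 2:
  k1: at (s, t) = (-0.317444, 0.219035), (ds/dtau, dt/dtau) = (-0.289369, -0.122768); Gamma_sss = 0.021040, Gamma_sst = 0.438835, Gamma_stt = 8.110221, Gamma_tss = -0.012997, Gamma_tst = -0.021040, Gamma_ttt = -0.382933; k1 = (-0.289369, -0.122768, -0.155179, 0.008355)
  k2: at (s, t) = (-0.353616, 0.203689), (ds/dtau, dt/dtau) = (-0.308767, -0.121724); Gamma_sss = 0.018208, Gamma_sst = 0.408700, Gamma_stt = 8.108587, Gamma_tss = -0.011962, Gamma_tst = -0.018208, Gamma_ttt = -0.355751; k2 = (-0.308767, -0.121724, -0.152600, 0.007780)
  k3: at (s, t) = (-0.356040, 0.203819), (ds/dtau, dt/dtau) = (-0.308444, -0.121796); Gamma_sss = 0.018231, Gamma_sst = 0.408957, Gamma_stt = 8.108604, Gamma_tss = -0.011971, Gamma_tst = -0.018231, Gamma_ttt = -0.355982; k3 = (-0.308444, -0.121796, -0.152746, 0.007789)
  k4: at (s, t) = (-0.394556, 0.188586), (ds/dtau, dt/dtau) = (-0.327556, -0.120821); Gamma_sss = 0.015618, Gamma_sst = 0.378924, Gamma_stt = 8.106222, Gamma_tss = -0.010969, Gamma_tst = -0.015618, Gamma_ttt = -0.329017; k4 = (-0.327556, -0.120821, -0.150000, 0.007216)
  Y <- Y + (h/6)(k1 + 2k2 + 2k3 + k4): s = -0.3946, t = 0.1886, ds/dtau = -0.3275, dt/dtau = -0.1208
step 3:
  k1: at (s, t) = (-0.394584, 0.188592), (ds/dtau, dt/dtau) = (-0.327531, -0.120822); Gamma_sss = 0.015619, Gamma_sst = 0.378936, Gamma_stt = 8.106223, Gamma_tss = -0.010970, Gamma_tst = -0.015619, Gamma_ttt = -0.329027; k1 = (-0.327531, -0.120822, -0.150001, 0.007216)
  k2: at (s, t) = (-0.435525, 0.173489), (ds/dtau, dt/dtau) = (-0.346281, -0.119920); Gamma_sss = 0.013224, Gamma_sst = 0.349048, Gamma_stt = 8.103073, Gamma_tss = -0.010001, Gamma_tst = -0.013224, Gamma_ttt = -0.302317; k2 = (-0.346281, -0.119920, -0.147104, 0.006645)
  k3: at (s, t) = (-0.437869, 0.173602), (ds/dtau, dt/dtau) = (-0.345919, -0.119991); Gamma_sss = 0.013242, Gamma_sst = 0.349271, Gamma_stt = 8.103100, Gamma_tss = -0.010008, Gamma_tst = -0.013242, Gamma_ttt = -0.302516; k3 = (-0.345919, -0.119991, -0.147247, 0.006652)
  k4: at (s, t) = (-0.481064, 0.158594), (ds/dtau, dt/dtau) = (-0.364343, -0.119159); Gamma_sss = 0.011056, Gamma_sst = 0.319466, Gamma_stt = 8.099166, Gamma_tss = -0.009068, Gamma_tst = -0.011056, Gamma_ttt = -0.276004; k4 = (-0.364343, -0.119159, -0.144206, 0.006083)
  Y <- Y + (h/6)(k1 + 2k2 + 2k3 + k4): s = -0.4811, t = 0.1586, ds/dtau = -0.3643, dt/dtau = -0.1192


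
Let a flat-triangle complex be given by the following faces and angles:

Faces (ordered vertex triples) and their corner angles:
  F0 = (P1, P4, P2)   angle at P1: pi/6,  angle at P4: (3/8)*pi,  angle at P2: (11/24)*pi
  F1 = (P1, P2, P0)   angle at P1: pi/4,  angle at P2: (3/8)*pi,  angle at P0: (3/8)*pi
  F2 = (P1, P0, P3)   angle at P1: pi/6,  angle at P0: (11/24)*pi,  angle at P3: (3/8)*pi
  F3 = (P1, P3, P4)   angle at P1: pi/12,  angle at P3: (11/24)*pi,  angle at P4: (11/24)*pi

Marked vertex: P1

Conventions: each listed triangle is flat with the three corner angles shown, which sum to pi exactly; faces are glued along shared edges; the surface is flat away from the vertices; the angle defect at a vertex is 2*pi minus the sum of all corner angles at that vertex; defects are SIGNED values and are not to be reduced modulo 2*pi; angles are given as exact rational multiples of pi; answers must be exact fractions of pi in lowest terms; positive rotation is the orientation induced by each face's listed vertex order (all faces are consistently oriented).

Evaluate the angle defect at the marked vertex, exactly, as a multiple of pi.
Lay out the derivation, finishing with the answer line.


Sum of corner angles at P1: (2/3)*pi
defect = 2*pi - (2/3)*pi

Answer: defect(P1) = (4/3)*pi


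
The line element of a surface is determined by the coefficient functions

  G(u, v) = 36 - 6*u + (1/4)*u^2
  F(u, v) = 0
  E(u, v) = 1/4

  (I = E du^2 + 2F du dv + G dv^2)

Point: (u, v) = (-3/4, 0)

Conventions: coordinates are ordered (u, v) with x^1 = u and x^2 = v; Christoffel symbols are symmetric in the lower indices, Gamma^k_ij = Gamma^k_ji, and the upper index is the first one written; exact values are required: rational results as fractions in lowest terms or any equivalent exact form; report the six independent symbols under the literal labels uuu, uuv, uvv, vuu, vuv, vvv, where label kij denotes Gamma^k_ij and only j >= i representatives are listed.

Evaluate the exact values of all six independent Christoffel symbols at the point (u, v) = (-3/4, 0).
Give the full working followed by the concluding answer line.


E = 1/4, F = 0, G = 2601/64 at the point
E_u = 0, E_v = 0, F_u = 0, F_v = 0, G_u = -51/8, G_v = 0
EG - F^2 = 2601/256;  g^inv = (256/2601) * [[2601/64, 0], [0, 1/4]]
first-kind symbols [ij,l] = (1/2)(d_i g_jl + d_j g_il - d_l g_ij): [uu,u] = E_u/2 = 0, [uu,v] = F_u - E_v/2 = 0, [uv,u] = E_v/2 = 0, [uv,v] = G_u/2 = -51/16, [vv,u] = F_v - G_u/2 = 51/16, [vv,v] = G_v/2 = 0
Gamma^u_ij = (G*[ij,u] - F*[ij,v])/(EG - F^2), Gamma^v_ij = (E*[ij,v] - F*[ij,u])/(EG - F^2)

Answer: Gamma_uuu = 0, Gamma_uuv = 0, Gamma_uvv = 51/4, Gamma_vuu = 0, Gamma_vuv = -4/51, Gamma_vvv = 0


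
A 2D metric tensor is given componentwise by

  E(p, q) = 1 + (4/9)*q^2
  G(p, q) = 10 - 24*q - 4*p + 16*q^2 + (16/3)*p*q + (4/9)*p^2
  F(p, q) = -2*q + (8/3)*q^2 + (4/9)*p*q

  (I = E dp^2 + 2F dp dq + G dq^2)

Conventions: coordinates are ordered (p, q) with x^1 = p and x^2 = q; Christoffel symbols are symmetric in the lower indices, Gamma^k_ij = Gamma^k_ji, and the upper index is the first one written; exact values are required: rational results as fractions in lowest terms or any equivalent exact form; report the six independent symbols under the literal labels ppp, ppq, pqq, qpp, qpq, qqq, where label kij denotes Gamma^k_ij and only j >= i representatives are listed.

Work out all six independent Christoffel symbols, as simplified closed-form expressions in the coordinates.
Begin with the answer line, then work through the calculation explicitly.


Answer: Gamma_ppp = 0, Gamma_ppq = 2*q/(2*p^2 + 24*p*q - 18*p + 74*q^2 - 108*q + 45), Gamma_pqq = 12*q/(2*p^2 + 24*p*q - 18*p + 74*q^2 - 108*q + 45), Gamma_qpp = 0, Gamma_qpq = (2*p + 12*q - 9)/(2*p^2 + 24*p*q - 18*p + 74*q^2 - 108*q + 45), Gamma_qqq = (12*p + 72*q - 54)/(2*p^2 + 24*p*q - 18*p + 74*q^2 - 108*q + 45)

E = 1 + (4/9)*q^2; F = -2*q + (8/3)*q^2 + (4/9)*p*q; G = 10 - 24*q - 4*p + 16*q^2 + (16/3)*p*q + (4/9)*p^2
Gamma^k_ij = (1/2) g^{kl} (d_i g_jl + d_j g_il - d_l g_ij), with g^inv = (1/(EG-F^2)) [[G, -F], [-F, E]]
first partials: E_p = 0, E_q = (8/9)*q, F_p = (4/9)*q, F_q = -2 + (16/3)*q + (4/9)*p, G_p = -4 + (16/3)*q + (8/9)*p, G_q = -24 + 32*q + (16/3)*p
D = EG - F^2 = 10 - 24*q - 4*p + (148/9)*q^2 + (16/3)*p*q + (4/9)*p^2
expanded: Gamma^p_pp = (G E_p - 2F F_p + F E_q)/(2D), Gamma^p_pq = (G E_q - F G_p)/(2D), Gamma^p_qq = (2G F_q - G G_p - F G_q)/(2D), Gamma^q_pp = (2E F_p - E E_q - F E_p)/(2D), Gamma^q_pq = (E G_p - F E_q)/(2D), Gamma^q_qq = (E G_q - 2F F_q + F G_p)/(2D); substitute and cancel common factors


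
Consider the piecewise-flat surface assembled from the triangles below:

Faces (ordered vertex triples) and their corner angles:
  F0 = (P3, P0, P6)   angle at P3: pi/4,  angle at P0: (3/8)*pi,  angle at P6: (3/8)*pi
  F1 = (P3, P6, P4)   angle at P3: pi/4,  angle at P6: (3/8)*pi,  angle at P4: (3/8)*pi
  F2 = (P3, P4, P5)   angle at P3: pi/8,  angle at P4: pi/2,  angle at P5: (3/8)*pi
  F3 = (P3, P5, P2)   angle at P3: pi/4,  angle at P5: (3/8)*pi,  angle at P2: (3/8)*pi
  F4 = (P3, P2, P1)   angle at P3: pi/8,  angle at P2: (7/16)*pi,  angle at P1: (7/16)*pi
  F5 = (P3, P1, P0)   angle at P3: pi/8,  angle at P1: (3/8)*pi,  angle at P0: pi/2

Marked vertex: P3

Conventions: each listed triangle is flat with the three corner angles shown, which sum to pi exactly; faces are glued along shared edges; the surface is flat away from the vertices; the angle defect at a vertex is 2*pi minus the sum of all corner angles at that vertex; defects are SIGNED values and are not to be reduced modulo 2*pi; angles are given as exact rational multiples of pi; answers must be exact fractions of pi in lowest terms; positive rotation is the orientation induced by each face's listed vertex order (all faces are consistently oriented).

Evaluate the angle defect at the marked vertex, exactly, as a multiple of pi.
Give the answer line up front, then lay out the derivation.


Answer: defect(P3) = (7/8)*pi

Sum of corner angles at P3: (9/8)*pi
defect = 2*pi - (9/8)*pi


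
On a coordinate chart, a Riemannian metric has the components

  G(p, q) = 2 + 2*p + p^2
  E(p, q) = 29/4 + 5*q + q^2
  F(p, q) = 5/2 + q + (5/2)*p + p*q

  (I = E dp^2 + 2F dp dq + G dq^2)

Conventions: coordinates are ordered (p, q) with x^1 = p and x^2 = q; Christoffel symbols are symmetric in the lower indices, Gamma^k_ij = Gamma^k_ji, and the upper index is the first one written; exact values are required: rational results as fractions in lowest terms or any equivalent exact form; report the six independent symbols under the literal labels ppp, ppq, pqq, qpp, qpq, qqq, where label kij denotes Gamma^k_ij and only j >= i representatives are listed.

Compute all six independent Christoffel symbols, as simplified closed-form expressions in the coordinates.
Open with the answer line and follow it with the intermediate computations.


Answer: Gamma_ppp = 0, Gamma_ppq = (4*q + 10)/(4*p^2 + 8*p + 4*q^2 + 20*q + 33), Gamma_pqq = 0, Gamma_qpp = 0, Gamma_qpq = (4*p + 4)/(4*p^2 + 8*p + 4*q^2 + 20*q + 33), Gamma_qqq = 0

E = 29/4 + 5*q + q^2; F = 5/2 + q + (5/2)*p + p*q; G = 2 + 2*p + p^2
Gamma^k_ij = (1/2) g^{kl} (d_i g_jl + d_j g_il - d_l g_ij), with g^inv = (1/(EG-F^2)) [[G, -F], [-F, E]]
first partials: E_p = 0, E_q = 5 + 2*q, F_p = 5/2 + q, F_q = 1 + p, G_p = 2 + 2*p, G_q = 0
D = EG - F^2 = 33/4 + 5*q + 2*p + q^2 + p^2
expanded: Gamma^p_pp = (G E_p - 2F F_p + F E_q)/(2D), Gamma^p_pq = (G E_q - F G_p)/(2D), Gamma^p_qq = (2G F_q - G G_p - F G_q)/(2D), Gamma^q_pp = (2E F_p - E E_q - F E_p)/(2D), Gamma^q_pq = (E G_p - F E_q)/(2D), Gamma^q_qq = (E G_q - 2F F_q + F G_p)/(2D); substitute and cancel common factors


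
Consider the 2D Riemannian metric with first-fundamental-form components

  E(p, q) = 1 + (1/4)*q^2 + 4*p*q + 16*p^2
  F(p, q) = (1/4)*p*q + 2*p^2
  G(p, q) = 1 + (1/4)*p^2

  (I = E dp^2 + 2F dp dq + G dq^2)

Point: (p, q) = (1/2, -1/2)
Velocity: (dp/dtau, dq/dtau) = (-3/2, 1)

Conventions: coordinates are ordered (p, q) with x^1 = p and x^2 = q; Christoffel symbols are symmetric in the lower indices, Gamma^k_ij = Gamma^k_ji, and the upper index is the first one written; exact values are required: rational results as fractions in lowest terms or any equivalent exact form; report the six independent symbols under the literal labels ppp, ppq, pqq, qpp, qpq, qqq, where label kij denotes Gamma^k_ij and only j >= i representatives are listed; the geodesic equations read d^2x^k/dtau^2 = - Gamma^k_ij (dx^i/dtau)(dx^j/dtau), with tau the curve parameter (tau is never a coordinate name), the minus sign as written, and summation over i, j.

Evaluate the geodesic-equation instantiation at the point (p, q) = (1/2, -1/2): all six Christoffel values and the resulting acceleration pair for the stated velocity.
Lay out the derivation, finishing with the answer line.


E = 65/16, F = 7/16, G = 17/16 at the point
E_p = 14, E_q = 7/4, F_p = 15/8, F_q = 1/8, G_p = 1/4, G_q = 0
EG - F^2 = 33/8;  g^inv = (8/33) * [[17/16, -7/16], [-7/16, 65/16]]
first-kind symbols [ij,l] = (1/2)(d_i g_jl + d_j g_il - d_l g_ij): [pp,p] = E_p/2 = 7, [pp,q] = F_p - E_q/2 = 1, [pq,p] = E_q/2 = 7/8, [pq,q] = G_p/2 = 1/8, [qq,p] = F_q - G_p/2 = 0, [qq,q] = G_q/2 = 0
Gamma^p_ij = (G*[ij,p] - F*[ij,q])/(EG - F^2), Gamma^q_ij = (E*[ij,q] - F*[ij,p])/(EG - F^2)
Gamma_ppp = 56/33, Gamma_ppq = 7/33, Gamma_pqq = 0, Gamma_qpp = 8/33, Gamma_qpq = 1/33, Gamma_qqq = 0
d^2p/dtau^2 = -(Gamma_ppp*(-3/2)^2 + 2*Gamma_ppq*(-3/2)*(1) + Gamma_pqq*(1)^2) = -35/11
d^2q/dtau^2 = -(Gamma_qpp*(-3/2)^2 + 2*Gamma_qpq*(-3/2)*(1) + Gamma_qqq*(1)^2) = -5/11

Answer: Gamma_ppp = 56/33, Gamma_ppq = 7/33, Gamma_pqq = 0, Gamma_qpp = 8/33, Gamma_qpq = 1/33, Gamma_qqq = 0; accelerations (d^2p/dtau^2, d^2q/dtau^2) = (-35/11, -5/11)


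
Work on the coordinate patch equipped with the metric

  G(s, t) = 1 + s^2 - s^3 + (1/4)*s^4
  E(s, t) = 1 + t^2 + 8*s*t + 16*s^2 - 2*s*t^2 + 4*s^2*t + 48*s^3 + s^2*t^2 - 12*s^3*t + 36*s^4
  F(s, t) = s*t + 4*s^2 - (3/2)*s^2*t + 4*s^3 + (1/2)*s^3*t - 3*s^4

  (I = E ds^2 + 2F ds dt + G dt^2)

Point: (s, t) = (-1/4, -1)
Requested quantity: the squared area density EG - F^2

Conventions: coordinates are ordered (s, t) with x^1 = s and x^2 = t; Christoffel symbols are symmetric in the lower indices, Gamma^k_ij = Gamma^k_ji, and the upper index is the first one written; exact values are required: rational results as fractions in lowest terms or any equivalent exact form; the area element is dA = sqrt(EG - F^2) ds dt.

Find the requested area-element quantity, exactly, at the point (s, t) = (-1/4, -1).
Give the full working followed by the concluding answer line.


E = 289/64, F = 135/256, G = 1105/1024; EG - F^2 = 4705/1024

Answer: EG - F^2 = 4705/1024


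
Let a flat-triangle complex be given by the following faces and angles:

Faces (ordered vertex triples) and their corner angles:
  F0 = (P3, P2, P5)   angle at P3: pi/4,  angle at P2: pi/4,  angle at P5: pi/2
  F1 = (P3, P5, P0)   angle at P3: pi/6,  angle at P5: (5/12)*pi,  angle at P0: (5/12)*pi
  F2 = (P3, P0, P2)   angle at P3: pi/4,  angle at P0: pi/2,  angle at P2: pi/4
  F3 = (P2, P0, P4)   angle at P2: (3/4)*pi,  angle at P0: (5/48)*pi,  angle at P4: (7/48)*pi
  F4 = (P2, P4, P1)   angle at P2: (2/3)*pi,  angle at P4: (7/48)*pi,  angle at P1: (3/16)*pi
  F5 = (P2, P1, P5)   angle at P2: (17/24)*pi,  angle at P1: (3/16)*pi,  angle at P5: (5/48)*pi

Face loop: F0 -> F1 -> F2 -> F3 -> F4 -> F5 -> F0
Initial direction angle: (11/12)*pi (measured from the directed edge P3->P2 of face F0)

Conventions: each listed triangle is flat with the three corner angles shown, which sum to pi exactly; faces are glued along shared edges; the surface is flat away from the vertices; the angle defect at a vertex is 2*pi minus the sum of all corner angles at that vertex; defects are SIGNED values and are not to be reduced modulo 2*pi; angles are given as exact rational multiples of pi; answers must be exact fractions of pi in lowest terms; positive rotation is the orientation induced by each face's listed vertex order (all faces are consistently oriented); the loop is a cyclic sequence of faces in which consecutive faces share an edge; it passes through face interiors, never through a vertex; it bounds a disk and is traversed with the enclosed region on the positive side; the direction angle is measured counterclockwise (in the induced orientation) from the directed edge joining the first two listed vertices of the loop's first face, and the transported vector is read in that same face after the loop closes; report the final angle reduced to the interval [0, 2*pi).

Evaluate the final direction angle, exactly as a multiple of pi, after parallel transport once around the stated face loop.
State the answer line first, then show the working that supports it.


Answer: final direction angle = (13/8)*pi

enclosed vertex P2: corner angles sum to (21/8)*pi, defect = 2*pi - (21/8)*pi = (-5/8)*pi
enclosed vertex P3: corner angles sum to (2/3)*pi, defect = 2*pi - (2/3)*pi = (4/3)*pi
transport around the loop rotates by the sum of enclosed defects; add to the initial angle mod 2*pi
final angle = (11/12)*pi + (17/24)*pi = (13/8)*pi (mod 2*pi)


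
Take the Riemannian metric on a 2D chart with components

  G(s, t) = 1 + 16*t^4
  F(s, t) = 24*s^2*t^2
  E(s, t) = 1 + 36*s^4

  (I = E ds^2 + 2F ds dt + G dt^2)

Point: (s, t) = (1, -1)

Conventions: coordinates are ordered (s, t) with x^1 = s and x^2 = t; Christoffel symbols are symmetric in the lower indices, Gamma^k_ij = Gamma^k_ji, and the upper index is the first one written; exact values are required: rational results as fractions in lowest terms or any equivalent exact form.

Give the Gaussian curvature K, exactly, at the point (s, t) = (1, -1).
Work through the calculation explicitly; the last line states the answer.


E = 37, F = 24, G = 17, EG - F^2 = 53 at the point
E_s = 144, E_t = 0, F_s = 48, F_t = -48, G_s = 0, G_t = -64
E_tt = 0, F_st = -96, G_ss = 0
Evaluate Brioschi's two determinant matrices M1, M2 and divide by (EG - F^2)^2.
M1 = [[-E_tt/2 + F_st - G_ss/2, E_s/2, F_s - E_t/2], [F_t - G_s/2, E, F], [G_t/2, F, G]] = [[-96, 72, 48], [-48, 37, 24], [-32, 24, 17]]; det M1 = -96
M2 = [[0, E_t/2, G_s/2], [E_t/2, E, F], [G_s/2, F, G]] = [[0, 0, 0], [0, 37, 24], [0, 24, 17]]; det M2 = 0
det M1 - det M2 = -96; K = -96 / (53)^2 = -96/2809

Answer: K = -96/2809


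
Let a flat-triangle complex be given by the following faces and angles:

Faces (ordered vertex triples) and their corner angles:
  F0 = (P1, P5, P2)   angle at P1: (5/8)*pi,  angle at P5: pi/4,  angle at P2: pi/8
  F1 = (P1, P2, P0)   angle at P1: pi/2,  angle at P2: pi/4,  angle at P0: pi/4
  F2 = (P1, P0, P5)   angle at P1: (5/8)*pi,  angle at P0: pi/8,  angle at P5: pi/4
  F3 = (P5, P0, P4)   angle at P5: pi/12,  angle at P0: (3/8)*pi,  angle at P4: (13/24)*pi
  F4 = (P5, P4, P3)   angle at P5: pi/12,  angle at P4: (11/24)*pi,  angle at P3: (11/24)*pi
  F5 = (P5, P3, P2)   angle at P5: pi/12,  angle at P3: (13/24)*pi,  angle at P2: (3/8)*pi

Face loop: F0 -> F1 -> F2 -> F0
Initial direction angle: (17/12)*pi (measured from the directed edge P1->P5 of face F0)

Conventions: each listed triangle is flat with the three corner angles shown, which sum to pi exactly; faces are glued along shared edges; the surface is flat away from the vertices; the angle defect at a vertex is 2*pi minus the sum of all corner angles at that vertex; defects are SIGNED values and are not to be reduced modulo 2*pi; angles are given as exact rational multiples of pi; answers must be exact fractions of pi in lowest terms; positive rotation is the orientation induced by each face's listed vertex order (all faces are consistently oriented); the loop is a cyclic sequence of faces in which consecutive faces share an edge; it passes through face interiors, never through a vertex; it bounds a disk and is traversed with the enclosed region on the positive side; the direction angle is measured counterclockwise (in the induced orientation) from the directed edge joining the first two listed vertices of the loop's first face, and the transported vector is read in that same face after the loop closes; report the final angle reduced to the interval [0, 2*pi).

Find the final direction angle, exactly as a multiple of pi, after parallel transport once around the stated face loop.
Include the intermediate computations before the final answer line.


enclosed vertex P1: corner angles sum to (7/4)*pi, defect = 2*pi - (7/4)*pi = pi/4
holonomy = initial angle + sum of enclosed defects (mod 2*pi), positive in the induced orientation
final angle = (17/12)*pi + pi/4 = (5/3)*pi (mod 2*pi)

Answer: final direction angle = (5/3)*pi


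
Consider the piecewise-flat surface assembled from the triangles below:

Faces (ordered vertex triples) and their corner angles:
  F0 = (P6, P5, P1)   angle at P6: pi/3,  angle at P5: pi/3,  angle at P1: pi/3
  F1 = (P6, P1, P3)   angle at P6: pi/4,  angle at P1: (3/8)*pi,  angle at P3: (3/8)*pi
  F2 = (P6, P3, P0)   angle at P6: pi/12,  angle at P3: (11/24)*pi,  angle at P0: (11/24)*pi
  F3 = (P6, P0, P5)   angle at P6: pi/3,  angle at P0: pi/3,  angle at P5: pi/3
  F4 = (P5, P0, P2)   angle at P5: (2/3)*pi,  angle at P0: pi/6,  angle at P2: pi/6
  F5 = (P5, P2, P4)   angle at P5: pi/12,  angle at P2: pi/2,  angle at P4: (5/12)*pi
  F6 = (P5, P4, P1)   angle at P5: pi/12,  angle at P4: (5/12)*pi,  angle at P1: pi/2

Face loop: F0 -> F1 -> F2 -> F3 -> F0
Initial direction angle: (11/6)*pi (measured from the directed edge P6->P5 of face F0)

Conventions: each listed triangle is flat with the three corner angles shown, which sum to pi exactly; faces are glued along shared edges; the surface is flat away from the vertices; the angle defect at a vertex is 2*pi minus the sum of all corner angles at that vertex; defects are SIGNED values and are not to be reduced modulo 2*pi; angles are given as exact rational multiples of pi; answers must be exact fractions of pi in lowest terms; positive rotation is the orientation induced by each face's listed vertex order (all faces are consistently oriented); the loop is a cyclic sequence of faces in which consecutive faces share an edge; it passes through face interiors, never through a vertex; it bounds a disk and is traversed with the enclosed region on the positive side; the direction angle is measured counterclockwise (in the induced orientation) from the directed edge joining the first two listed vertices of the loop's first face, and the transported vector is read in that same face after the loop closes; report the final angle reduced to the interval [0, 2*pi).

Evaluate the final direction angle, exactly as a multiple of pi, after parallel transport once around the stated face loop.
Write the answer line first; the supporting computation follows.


Answer: final direction angle = (5/6)*pi

enclosed vertex P6: corner angles sum to pi, defect = 2*pi - pi = pi
transport around the loop rotates by the sum of enclosed defects; add to the initial angle mod 2*pi
final angle = (11/6)*pi + pi = (5/6)*pi (mod 2*pi)


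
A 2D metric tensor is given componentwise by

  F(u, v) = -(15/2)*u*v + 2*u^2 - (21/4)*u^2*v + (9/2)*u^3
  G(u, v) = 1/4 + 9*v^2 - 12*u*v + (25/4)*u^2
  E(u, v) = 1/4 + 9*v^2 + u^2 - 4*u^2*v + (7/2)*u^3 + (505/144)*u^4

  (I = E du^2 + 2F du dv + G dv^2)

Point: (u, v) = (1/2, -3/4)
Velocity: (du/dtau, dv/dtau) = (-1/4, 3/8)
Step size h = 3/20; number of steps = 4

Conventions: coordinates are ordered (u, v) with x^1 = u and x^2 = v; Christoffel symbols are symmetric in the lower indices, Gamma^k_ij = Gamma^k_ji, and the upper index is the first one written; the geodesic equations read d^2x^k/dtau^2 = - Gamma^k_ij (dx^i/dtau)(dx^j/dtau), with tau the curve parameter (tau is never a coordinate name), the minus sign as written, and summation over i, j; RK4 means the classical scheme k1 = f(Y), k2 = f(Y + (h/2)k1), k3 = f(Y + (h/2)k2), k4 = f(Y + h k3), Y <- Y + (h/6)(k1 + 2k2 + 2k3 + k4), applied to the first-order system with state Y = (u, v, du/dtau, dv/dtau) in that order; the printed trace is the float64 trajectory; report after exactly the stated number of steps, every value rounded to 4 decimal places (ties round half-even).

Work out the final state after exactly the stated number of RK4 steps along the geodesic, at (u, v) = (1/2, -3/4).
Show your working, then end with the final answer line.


f(Y) = (du/dtau, dv/dtau, -Gamma^u_ij Y'^i Y'^j, -Gamma^v_ij Y'^i Y'^j) with the Gammas evaluated at the stage position; h = 0.150000; intermediate values shown to 6 dp
step 0: u = 0.5000, v = -0.7500, du/dtau = -0.2500, dv/dtau = 0.3750
step 1:
  k1: at (u, v) = (0.500000, -0.750000), (du/dtau, dv/dtau) = (-0.250000, 0.375000); Gamma_uuu = -1.080916, Gamma_uuv = -2.147313, Gamma_uvv = -1.741641, Gamma_vuu = 2.412315, Gamma_vuv = 1.587657, Gamma_vvv = -0.113117; k1 = (-0.250000, 0.375000, -0.090146, 0.162823)
  k2: at (u, v) = (0.481250, -0.721875), (du/dtau, dv/dtau) = (-0.256761, 0.387212); Gamma_uuu = -1.102720, Gamma_uuv = -2.212123, Gamma_uvv = -1.806698, Gamma_vuu = 2.460945, Gamma_vuv = 1.627339, Gamma_vvv = -0.127711; k2 = (-0.256761, 0.387212, -0.096281, 0.180490)
  k3: at (u, v) = (0.480743, -0.720959), (du/dtau, dv/dtau) = (-0.257221, 0.388537); Gamma_uuu = -1.103788, Gamma_uuv = -2.214607, Gamma_uvv = -1.809163, Gamma_vuu = 2.462787, Gamma_vuv = 1.628936, Gamma_vvv = -0.127884; k3 = (-0.257221, 0.388537, -0.096513, 0.181952)
  k4: at (u, v) = (0.461417, -0.691719), (du/dtau, dv/dtau) = (-0.264477, 0.402293); Gamma_uuu = -1.128279, Gamma_uuv = -2.286882, Gamma_uvv = -1.882124, Gamma_vuu = 2.517527, Gamma_vuv = 1.673498, Gamma_vvv = -0.144069; k4 = (-0.264477, 0.402293, -0.103113, 0.203331)
  Y <- Y + (h/6)(k1 + 2k2 + 2k3 + k4): u = 0.4614, v = -0.6918, du/dtau = -0.2645, dv/dtau = 0.4023
step 2:
  k1: at (u, v) = (0.461439, -0.691780), (du/dtau, dv/dtau) = (-0.264471, 0.402276); Gamma_uuu = -1.128165, Gamma_uuv = -2.286670, Gamma_uvv = -1.881915, Gamma_vuu = 2.517374, Gamma_vuv = 1.673355, Gamma_vvv = -0.144094; k1 = (-0.264471, 0.402276, -0.103107, 0.203298)
  k2: at (u, v) = (0.441604, -0.661610), (du/dtau, dv/dtau) = (-0.272204, 0.417523); Gamma_uuu = -1.155200, Gamma_uuv = -2.366540, Gamma_uvv = -1.963096, Gamma_vuu = 2.578471, Gamma_vuv = 1.722891, Gamma_vvv = -0.162239; k2 = (-0.272204, 0.417523, -0.110109, 0.228849)
  k3: at (u, v) = (0.441024, -0.660466), (du/dtau, dv/dtau) = (-0.272729, 0.419440); Gamma_uuu = -1.156878, Gamma_uuv = -2.370253, Gamma_uvv = -1.966835, Gamma_vuu = 2.581219, Gamma_vuv = 1.725317, Gamma_vvv = -0.162347; k3 = (-0.272729, 0.419440, -0.110208, 0.231297)
  k4: at (u, v) = (0.420530, -0.628864), (du/dtau, dv/dtau) = (-0.281002, 0.436971); Gamma_uuu = -1.187971, Gamma_uuv = -2.461096, Gamma_uvv = -2.059941, Gamma_vuu = 2.651322, Gamma_vuv = 1.782138, Gamma_vvv = -0.182561; k4 = (-0.281002, 0.436971, -0.117258, 0.263161)
  Y <- Y + (h/6)(k1 + 2k2 + 2k3 + k4): u = 0.4206, v = -0.6290, du/dtau = -0.2810, dv/dtau = 0.4369
step 3:
  k1: at (u, v) = (0.420555, -0.628951), (du/dtau, dv/dtau) = (-0.280996, 0.436945); Gamma_uuu = -1.187767, Gamma_uuv = -2.460728, Gamma_uvv = -2.059570, Gamma_vuu = 2.651062, Gamma_vuv = 1.781888, Gamma_vvv = -0.182620; k1 = (-0.280996, 0.436945, -0.117256, 0.263101)
  k2: at (u, v) = (0.399481, -0.596180), (du/dtau, dv/dtau) = (-0.289790, 0.456677); Gamma_uuu = -1.222616, Gamma_uuv = -2.562694, Gamma_uvv = -2.165159, Gamma_vuu = 2.730565, Gamma_vuv = 1.846126, Gamma_vvv = -0.205550; k2 = (-0.289790, 0.456677, -0.124071, 0.302195)
  k3: at (u, v) = (0.398821, -0.594700), (du/dtau, dv/dtau) = (-0.290301, 0.459609); Gamma_uuu = -1.225438, Gamma_uuv = -2.568629, Gamma_uvv = -2.171275, Gamma_vuu = 2.734901, Gamma_vuv = 1.850059, Gamma_vvv = -0.205418; k3 = (-0.290301, 0.459609, -0.123504, 0.306598)
  k4: at (u, v) = (0.377010, -0.560010), (du/dtau, dv/dtau) = (-0.299522, 0.482934); Gamma_uuu = -1.266897, Gamma_uuv = -2.687861, Gamma_uvv = -2.296419, Gamma_vuu = 2.828488, Gamma_vuv = 1.925965, Gamma_vvv = -0.230909; k4 = (-0.299522, 0.482934, -0.128354, 0.357280)
  Y <- Y + (h/6)(k1 + 2k2 + 2k3 + k4): u = 0.3770, v = -0.5601, du/dtau = -0.2995, dv/dtau = 0.4829
step 4:
  k1: at (u, v) = (0.377038, -0.560140), (du/dtau, dv/dtau) = (-0.299515, 0.482894); Gamma_uuu = -1.266498, Gamma_uuv = -2.687164, Gamma_uvv = -2.295693, Gamma_vuu = 2.828013, Gamma_vuv = 1.925488, Gamma_vvv = -0.231058; k1 = (-0.299515, 0.482894, -0.128370, 0.357163)
  k2: at (u, v) = (0.354574, -0.523923), (du/dtau, dv/dtau) = (-0.309143, 0.509681); Gamma_uuu = -1.313873, Gamma_uuv = -2.823764, Gamma_uvv = -2.441531, Gamma_vuu = 2.936327, Gamma_vuv = 2.013242, Gamma_vvv = -0.260316; k2 = (-0.309143, 0.509681, -0.130034, 0.421431)
  k3: at (u, v) = (0.353852, -0.521914), (du/dtau, dv/dtau) = (-0.309268, 0.514501); Gamma_uuu = -1.319091, Gamma_uuv = -2.834167, Gamma_uvv = -2.452671, Gamma_vuu = 2.943693, Gamma_vuv = 2.020224, Gamma_vvv = -0.259364; k3 = (-0.309268, 0.514501, -0.126521, 0.430013)
  k4: at (u, v) = (0.330648, -0.482964), (du/dtau, dv/dtau) = (-0.318493, 0.547396); Gamma_uuu = -1.378419, Gamma_uuv = -3.000576, Gamma_uvv = -2.634738, Gamma_vuu = 3.075741, Gamma_vuv = 2.128572, Gamma_vvv = -0.290958; k4 = (-0.318493, 0.547396, -0.116950, 0.517385)
  Y <- Y + (h/6)(k1 + 2k2 + 2k3 + k4): u = 0.3307, v = -0.4832, du/dtau = -0.3185, dv/dtau = 0.5473

Answer: u = 0.3307, v = -0.4832, du/dtau = -0.3185, dv/dtau = 0.5473
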